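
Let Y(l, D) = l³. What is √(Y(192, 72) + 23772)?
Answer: 2*√1775415 ≈ 2664.9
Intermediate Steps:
√(Y(192, 72) + 23772) = √(192³ + 23772) = √(7077888 + 23772) = √7101660 = 2*√1775415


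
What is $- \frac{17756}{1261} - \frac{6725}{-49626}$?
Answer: $- \frac{872679031}{62578386} \approx -13.945$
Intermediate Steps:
$- \frac{17756}{1261} - \frac{6725}{-49626} = \left(-17756\right) \frac{1}{1261} - - \frac{6725}{49626} = - \frac{17756}{1261} + \frac{6725}{49626} = - \frac{872679031}{62578386}$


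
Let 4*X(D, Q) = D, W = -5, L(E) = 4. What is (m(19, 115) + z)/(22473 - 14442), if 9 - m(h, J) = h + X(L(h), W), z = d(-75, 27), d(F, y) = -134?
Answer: -145/8031 ≈ -0.018055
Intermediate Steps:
X(D, Q) = D/4
z = -134
m(h, J) = 8 - h (m(h, J) = 9 - (h + (¼)*4) = 9 - (h + 1) = 9 - (1 + h) = 9 + (-1 - h) = 8 - h)
(m(19, 115) + z)/(22473 - 14442) = ((8 - 1*19) - 134)/(22473 - 14442) = ((8 - 19) - 134)/8031 = (-11 - 134)*(1/8031) = -145*1/8031 = -145/8031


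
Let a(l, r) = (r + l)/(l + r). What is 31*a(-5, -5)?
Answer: 31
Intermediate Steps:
a(l, r) = 1 (a(l, r) = (l + r)/(l + r) = 1)
31*a(-5, -5) = 31*1 = 31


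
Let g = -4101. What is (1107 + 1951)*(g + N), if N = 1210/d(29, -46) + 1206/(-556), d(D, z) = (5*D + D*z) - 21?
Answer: -12550549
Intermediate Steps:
d(D, z) = -21 + 5*D + D*z
N = -881/278 (N = 1210/(-21 + 5*29 + 29*(-46)) + 1206/(-556) = 1210/(-21 + 145 - 1334) + 1206*(-1/556) = 1210/(-1210) - 603/278 = 1210*(-1/1210) - 603/278 = -1 - 603/278 = -881/278 ≈ -3.1691)
(1107 + 1951)*(g + N) = (1107 + 1951)*(-4101 - 881/278) = 3058*(-1140959/278) = -12550549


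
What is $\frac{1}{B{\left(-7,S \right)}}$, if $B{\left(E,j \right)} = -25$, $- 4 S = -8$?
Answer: $- \frac{1}{25} \approx -0.04$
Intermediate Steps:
$S = 2$ ($S = \left(- \frac{1}{4}\right) \left(-8\right) = 2$)
$\frac{1}{B{\left(-7,S \right)}} = \frac{1}{-25} = - \frac{1}{25}$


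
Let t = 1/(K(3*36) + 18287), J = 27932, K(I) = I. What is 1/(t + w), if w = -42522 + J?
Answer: -18395/268383049 ≈ -6.8540e-5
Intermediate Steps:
t = 1/18395 (t = 1/(3*36 + 18287) = 1/(108 + 18287) = 1/18395 ≈ 5.4363e-5)
w = -14590 (w = -42522 + 27932 = -14590)
1/(t + w) = 1/(1/18395 - 14590) = 1/(-268383049/18395) = -18395/268383049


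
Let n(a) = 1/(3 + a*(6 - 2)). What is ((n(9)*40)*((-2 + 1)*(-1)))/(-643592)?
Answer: -5/3137511 ≈ -1.5936e-6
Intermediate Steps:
n(a) = 1/(3 + 4*a) (n(a) = 1/(3 + a*4) = 1/(3 + 4*a))
((n(9)*40)*((-2 + 1)*(-1)))/(-643592) = ((40/(3 + 4*9))*((-2 + 1)*(-1)))/(-643592) = ((40/(3 + 36))*(-1*(-1)))*(-1/643592) = ((40/39)*1)*(-1/643592) = (40/39)*(-1/643592) = -5/3137511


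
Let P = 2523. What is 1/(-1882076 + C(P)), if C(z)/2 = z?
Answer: -1/1877030 ≈ -5.3276e-7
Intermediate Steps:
C(z) = 2*z
1/(-1882076 + C(P)) = 1/(-1882076 + 2*2523) = 1/(-1882076 + 5046) = 1/(-1877030) = -1/1877030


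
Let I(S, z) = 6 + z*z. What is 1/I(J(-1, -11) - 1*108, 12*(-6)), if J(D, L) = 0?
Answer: 1/5190 ≈ 0.00019268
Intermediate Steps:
I(S, z) = 6 + z²
1/I(J(-1, -11) - 1*108, 12*(-6)) = 1/(6 + (12*(-6))²) = 1/(6 + (-72)²) = 1/(6 + 5184) = 1/5190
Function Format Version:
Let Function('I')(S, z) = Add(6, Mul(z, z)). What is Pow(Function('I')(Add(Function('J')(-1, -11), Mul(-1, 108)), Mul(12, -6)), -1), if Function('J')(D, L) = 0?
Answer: Rational(1, 5190) ≈ 0.00019268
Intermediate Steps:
Function('I')(S, z) = Add(6, Pow(z, 2))
Pow(Function('I')(Add(Function('J')(-1, -11), Mul(-1, 108)), Mul(12, -6)), -1) = Pow(Add(6, Pow(Mul(12, -6), 2)), -1) = Pow(Add(6, Pow(-72, 2)), -1) = Pow(Add(6, 5184), -1) = Pow(5190, -1) = Rational(1, 5190)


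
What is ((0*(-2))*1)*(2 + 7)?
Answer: 0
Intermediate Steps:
((0*(-2))*1)*(2 + 7) = (0*1)*9 = 0*9 = 0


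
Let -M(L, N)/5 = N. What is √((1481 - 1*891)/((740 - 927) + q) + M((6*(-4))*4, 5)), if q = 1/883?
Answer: I*√119943426/2064 ≈ 5.3061*I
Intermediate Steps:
M(L, N) = -5*N
q = 1/883 ≈ 0.0011325
√((1481 - 1*891)/((740 - 927) + q) + M((6*(-4))*4, 5)) = √((1481 - 1*891)/((740 - 927) + 1/883) - 5*5) = √((1481 - 891)/(-187 + 1/883) - 25) = √(590/(-165120/883) - 25) = √(590*(-883/165120) - 25) = √(-52097/16512 - 25) = √(-464897/16512) = I*√119943426/2064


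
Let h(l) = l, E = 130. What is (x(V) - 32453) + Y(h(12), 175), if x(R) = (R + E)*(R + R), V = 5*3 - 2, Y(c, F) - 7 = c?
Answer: -28716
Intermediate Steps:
Y(c, F) = 7 + c
V = 13 (V = 15 - 2 = 13)
x(R) = 2*R*(130 + R) (x(R) = (R + 130)*(R + R) = (130 + R)*(2*R) = 2*R*(130 + R))
(x(V) - 32453) + Y(h(12), 175) = (2*13*(130 + 13) - 32453) + (7 + 12) = (2*13*143 - 32453) + 19 = (3718 - 32453) + 19 = -28735 + 19 = -28716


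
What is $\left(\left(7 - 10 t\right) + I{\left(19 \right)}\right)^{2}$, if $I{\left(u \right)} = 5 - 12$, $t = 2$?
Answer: $400$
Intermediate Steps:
$I{\left(u \right)} = -7$ ($I{\left(u \right)} = 5 - 12 = -7$)
$\left(\left(7 - 10 t\right) + I{\left(19 \right)}\right)^{2} = \left(\left(7 - 20\right) - 7\right)^{2} = \left(-13 - 7\right)^{2} = \left(-20\right)^{2} = 400$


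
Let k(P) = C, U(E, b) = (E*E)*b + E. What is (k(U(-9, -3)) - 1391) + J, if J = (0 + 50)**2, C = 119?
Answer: 1228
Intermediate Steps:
J = 2500 (J = 50**2 = 2500)
U(E, b) = E + b*E**2 (U(E, b) = E**2*b + E = b*E**2 + E = E + b*E**2)
k(P) = 119
(k(U(-9, -3)) - 1391) + J = (119 - 1391) + 2500 = -1272 + 2500 = 1228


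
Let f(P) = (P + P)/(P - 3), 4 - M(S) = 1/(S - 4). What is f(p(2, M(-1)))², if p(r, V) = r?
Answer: 16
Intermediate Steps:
M(S) = 4 - 1/(-4 + S) (M(S) = 4 - 1/(S - 4) = 4 - 1/(-4 + S))
f(P) = 2*P/(-3 + P) (f(P) = (2*P)/(-3 + P) = 2*P/(-3 + P))
f(p(2, M(-1)))² = (2*2/(-3 + 2))² = (2*2/(-1))² = (2*2*(-1))² = (-4)² = 16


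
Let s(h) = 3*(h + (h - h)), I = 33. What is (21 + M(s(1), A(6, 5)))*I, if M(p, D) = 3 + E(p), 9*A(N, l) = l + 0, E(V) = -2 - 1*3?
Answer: 627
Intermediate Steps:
E(V) = -5 (E(V) = -2 - 3 = -5)
s(h) = 3*h (s(h) = 3*(h + 0) = 3*h)
A(N, l) = l/9 (A(N, l) = (l + 0)/9 = l/9)
M(p, D) = -2 (M(p, D) = 3 - 5 = -2)
(21 + M(s(1), A(6, 5)))*I = (21 - 2)*33 = 19*33 = 627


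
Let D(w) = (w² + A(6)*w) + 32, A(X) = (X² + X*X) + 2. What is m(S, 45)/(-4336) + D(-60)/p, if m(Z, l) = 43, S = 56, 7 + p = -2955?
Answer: 1688061/6421616 ≈ 0.26287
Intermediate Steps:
p = -2962 (p = -7 - 2955 = -2962)
A(X) = 2 + 2*X² (A(X) = (X² + X²) + 2 = 2*X² + 2 = 2 + 2*X²)
D(w) = 32 + w² + 74*w (D(w) = (w² + (2 + 2*6²)*w) + 32 = (w² + (2 + 2*36)*w) + 32 = (w² + (2 + 72)*w) + 32 = (w² + 74*w) + 32 = 32 + w² + 74*w)
m(S, 45)/(-4336) + D(-60)/p = 43/(-4336) + (32 + (-60)² + 74*(-60))/(-2962) = 43*(-1/4336) + (32 + 3600 - 4440)*(-1/2962) = -43/4336 - 808*(-1/2962) = -43/4336 + 404/1481 = 1688061/6421616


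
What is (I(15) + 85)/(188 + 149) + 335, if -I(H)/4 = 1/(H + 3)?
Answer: 1016818/3033 ≈ 335.25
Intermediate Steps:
I(H) = -4/(3 + H) (I(H) = -4/(H + 3) = -4/(3 + H))
(I(15) + 85)/(188 + 149) + 335 = (-4/(3 + 15) + 85)/(188 + 149) + 335 = (-4/18 + 85)/337 + 335 = (-4*1/18 + 85)*(1/337) + 335 = (-2/9 + 85)*(1/337) + 335 = (763/9)*(1/337) + 335 = 763/3033 + 335 = 1016818/3033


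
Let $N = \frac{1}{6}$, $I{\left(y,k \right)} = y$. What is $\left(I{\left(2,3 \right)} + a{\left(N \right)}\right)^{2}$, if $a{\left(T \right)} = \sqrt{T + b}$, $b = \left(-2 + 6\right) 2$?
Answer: $\frac{73}{6} + \frac{14 \sqrt{6}}{3} \approx 23.598$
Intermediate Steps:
$b = 8$ ($b = 4 \cdot 2 = 8$)
$N = \frac{1}{6} \approx 0.16667$
$a{\left(T \right)} = \sqrt{8 + T}$ ($a{\left(T \right)} = \sqrt{T + 8} = \sqrt{8 + T}$)
$\left(I{\left(2,3 \right)} + a{\left(N \right)}\right)^{2} = \left(2 + \sqrt{8 + \frac{1}{6}}\right)^{2} = \left(2 + \sqrt{\frac{49}{6}}\right)^{2} = \left(2 + \frac{7 \sqrt{6}}{6}\right)^{2}$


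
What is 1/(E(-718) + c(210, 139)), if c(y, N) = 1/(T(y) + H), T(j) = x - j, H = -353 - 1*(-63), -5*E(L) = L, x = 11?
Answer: 2445/351097 ≈ 0.0069639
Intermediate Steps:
E(L) = -L/5
H = -290 (H = -353 + 63 = -290)
T(j) = 11 - j
c(y, N) = 1/(-279 - y) (c(y, N) = 1/((11 - y) - 290) = 1/(-279 - y))
1/(E(-718) + c(210, 139)) = 1/(-⅕*(-718) - 1/(279 + 210)) = 1/(718/5 - 1/489) = 1/(351097/2445) = 2445/351097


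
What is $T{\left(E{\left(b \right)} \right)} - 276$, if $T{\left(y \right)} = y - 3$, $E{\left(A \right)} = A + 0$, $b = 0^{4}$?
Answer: $-279$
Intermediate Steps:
$b = 0$
$E{\left(A \right)} = A$
$T{\left(y \right)} = -3 + y$ ($T{\left(y \right)} = y - 3 = -3 + y$)
$T{\left(E{\left(b \right)} \right)} - 276 = \left(-3 + 0\right) - 276 = -3 - 276 = -279$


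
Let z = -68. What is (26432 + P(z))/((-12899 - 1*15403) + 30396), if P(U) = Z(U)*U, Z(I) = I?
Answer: 5176/349 ≈ 14.831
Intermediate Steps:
P(U) = U² (P(U) = U*U = U²)
(26432 + P(z))/((-12899 - 1*15403) + 30396) = (26432 + (-68)²)/((-12899 - 1*15403) + 30396) = (26432 + 4624)/((-12899 - 15403) + 30396) = 31056/(-28302 + 30396) = 31056/2094 = 31056*(1/2094) = 5176/349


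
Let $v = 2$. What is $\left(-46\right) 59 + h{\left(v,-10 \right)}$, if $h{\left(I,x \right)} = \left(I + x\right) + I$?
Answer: $-2720$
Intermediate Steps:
$h{\left(I,x \right)} = x + 2 I$
$\left(-46\right) 59 + h{\left(v,-10 \right)} = \left(-46\right) 59 + \left(-10 + 2 \cdot 2\right) = -2714 + \left(-10 + 4\right) = -2714 - 6 = -2720$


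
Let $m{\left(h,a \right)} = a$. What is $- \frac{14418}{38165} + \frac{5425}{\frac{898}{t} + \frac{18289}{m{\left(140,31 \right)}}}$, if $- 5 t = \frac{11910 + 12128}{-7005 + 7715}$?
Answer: $\frac{74685865033487}{6503432059765} \approx 11.484$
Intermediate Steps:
$t = - \frac{12019}{1775}$ ($t = - \frac{\left(11910 + 12128\right) \frac{1}{-7005 + 7715}}{5} = - \frac{24038 \cdot \frac{1}{710}}{5} = \left(- \frac{1}{5}\right) \frac{12019}{355} = - \frac{12019}{1775} \approx -6.7713$)
$- \frac{14418}{38165} + \frac{5425}{\frac{898}{t} + \frac{18289}{m{\left(140,31 \right)}}} = - \frac{14418}{38165} + \frac{5425}{\frac{898}{- \frac{12019}{1775}} + \frac{18289}{31}} = \left(-14418\right) \frac{1}{38165} + \frac{5425}{898 \left(- \frac{1775}{12019}\right) + 18289 \cdot \frac{1}{31}} = - \frac{14418}{38165} + \frac{5425}{- \frac{1593950}{12019} + \frac{18289}{31}} = - \frac{14418}{38165} + \frac{5425}{\frac{170403041}{372589}} = - \frac{14418}{38165} + 5425 \cdot \frac{372589}{170403041} = - \frac{14418}{38165} + \frac{2021295325}{170403041} = \frac{74685865033487}{6503432059765}$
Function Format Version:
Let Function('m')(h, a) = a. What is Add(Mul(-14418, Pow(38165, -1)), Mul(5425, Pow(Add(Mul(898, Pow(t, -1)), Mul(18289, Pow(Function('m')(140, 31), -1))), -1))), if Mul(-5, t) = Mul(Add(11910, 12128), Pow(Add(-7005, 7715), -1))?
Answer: Rational(74685865033487, 6503432059765) ≈ 11.484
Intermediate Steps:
t = Rational(-12019, 1775) (t = Mul(Rational(-1, 5), Mul(Add(11910, 12128), Pow(Add(-7005, 7715), -1))) = Mul(Rational(-1, 5), Mul(24038, Pow(710, -1))) = Mul(Rational(-1, 5), Mul(24038, Rational(1, 710))) = Mul(Rational(-1, 5), Rational(12019, 355)) = Rational(-12019, 1775) ≈ -6.7713)
Add(Mul(-14418, Pow(38165, -1)), Mul(5425, Pow(Add(Mul(898, Pow(t, -1)), Mul(18289, Pow(Function('m')(140, 31), -1))), -1))) = Add(Mul(-14418, Pow(38165, -1)), Mul(5425, Pow(Add(Mul(898, Pow(Rational(-12019, 1775), -1)), Mul(18289, Pow(31, -1))), -1))) = Add(Mul(-14418, Rational(1, 38165)), Mul(5425, Pow(Add(Mul(898, Rational(-1775, 12019)), Mul(18289, Rational(1, 31))), -1))) = Add(Rational(-14418, 38165), Mul(5425, Pow(Add(Rational(-1593950, 12019), Rational(18289, 31)), -1))) = Add(Rational(-14418, 38165), Mul(5425, Pow(Rational(170403041, 372589), -1))) = Add(Rational(-14418, 38165), Mul(5425, Rational(372589, 170403041))) = Add(Rational(-14418, 38165), Rational(2021295325, 170403041)) = Rational(74685865033487, 6503432059765)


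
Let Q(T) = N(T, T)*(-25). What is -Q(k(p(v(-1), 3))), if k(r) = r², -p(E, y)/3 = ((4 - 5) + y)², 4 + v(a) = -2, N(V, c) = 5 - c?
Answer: -3475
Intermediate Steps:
v(a) = -6 (v(a) = -4 - 2 = -6)
p(E, y) = -3*(-1 + y)² (p(E, y) = -3*((4 - 5) + y)² = -3*(-1 + y)²)
Q(T) = -125 + 25*T (Q(T) = (5 - T)*(-25) = -125 + 25*T)
-Q(k(p(v(-1), 3))) = -(-125 + 25*(-3*(-1 + 3)²)²) = -(-125 + 25*(-3*2²)²) = -(-125 + 25*(-3*4)²) = -(-125 + 25*(-12)²) = -(-125 + 25*144) = -(-125 + 3600) = -1*3475 = -3475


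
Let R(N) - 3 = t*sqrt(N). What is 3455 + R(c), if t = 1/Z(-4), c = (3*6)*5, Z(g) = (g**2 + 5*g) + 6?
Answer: 3458 + 3*sqrt(10)/2 ≈ 3462.7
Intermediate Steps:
Z(g) = 6 + g**2 + 5*g
c = 90 (c = 18*5 = 90)
t = 1/2 (t = 1/(6 + (-4)**2 + 5*(-4)) = 1/(6 + 16 - 20) = 1/2 ≈ 0.50000)
R(N) = 3 + sqrt(N)/2
3455 + R(c) = 3455 + (3 + sqrt(90)/2) = 3455 + (3 + (3*sqrt(10))/2) = 3455 + (3 + 3*sqrt(10)/2) = 3458 + 3*sqrt(10)/2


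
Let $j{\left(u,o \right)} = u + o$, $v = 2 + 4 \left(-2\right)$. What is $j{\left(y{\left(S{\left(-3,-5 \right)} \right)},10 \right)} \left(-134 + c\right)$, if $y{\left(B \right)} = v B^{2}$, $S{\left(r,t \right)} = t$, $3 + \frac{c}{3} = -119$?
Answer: $70000$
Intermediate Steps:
$v = -6$ ($v = 2 - 8 = -6$)
$c = -366$ ($c = -9 + 3 \left(-119\right) = -9 - 357 = -366$)
$y{\left(B \right)} = - 6 B^{2}$
$j{\left(u,o \right)} = o + u$
$j{\left(y{\left(S{\left(-3,-5 \right)} \right)},10 \right)} \left(-134 + c\right) = \left(10 - 6 \left(-5\right)^{2}\right) \left(-134 - 366\right) = \left(10 - 150\right) \left(-500\right) = \left(-140\right) \left(-500\right) = 70000$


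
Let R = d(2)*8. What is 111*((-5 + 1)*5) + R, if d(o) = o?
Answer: -2204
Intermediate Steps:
R = 16 (R = 2*8 = 16)
111*((-5 + 1)*5) + R = 111*((-5 + 1)*5) + 16 = 111*(-4*5) + 16 = 111*(-20) + 16 = -2220 + 16 = -2204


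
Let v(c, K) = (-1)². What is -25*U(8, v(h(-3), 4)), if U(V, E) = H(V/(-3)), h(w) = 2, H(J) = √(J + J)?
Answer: -100*I*√3/3 ≈ -57.735*I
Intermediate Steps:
H(J) = √2*√J (H(J) = √(2*J) = √2*√J)
v(c, K) = 1
U(V, E) = √6*√(-V)/3 (U(V, E) = √2*√(V/(-3)) = √2*√(V*(-⅓)) = √2*√(-V/3) = √2*(√3*√(-V)/3) = √6*√(-V)/3)
-25*U(8, v(h(-3), 4)) = -25*√6*√(-1*8)/3 = -25*√6*√(-8)/3 = -25*√6*2*I*√2/3 = -100*I*√3/3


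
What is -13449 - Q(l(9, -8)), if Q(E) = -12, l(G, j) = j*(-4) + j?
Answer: -13437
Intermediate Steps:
l(G, j) = -3*j (l(G, j) = -4*j + j = -3*j)
-13449 - Q(l(9, -8)) = -13449 - 1*(-12) = -13449 + 12 = -13437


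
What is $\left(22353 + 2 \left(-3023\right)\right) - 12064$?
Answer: $4243$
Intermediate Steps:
$\left(22353 + 2 \left(-3023\right)\right) - 12064 = \left(22353 - 6046\right) - 12064 = 16307 - 12064 = 4243$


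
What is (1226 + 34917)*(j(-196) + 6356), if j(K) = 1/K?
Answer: 45026045825/196 ≈ 2.2972e+8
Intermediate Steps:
(1226 + 34917)*(j(-196) + 6356) = (1226 + 34917)*(1/(-196) + 6356) = 36143*(-1/196 + 6356) = 36143*(1245775/196) = 45026045825/196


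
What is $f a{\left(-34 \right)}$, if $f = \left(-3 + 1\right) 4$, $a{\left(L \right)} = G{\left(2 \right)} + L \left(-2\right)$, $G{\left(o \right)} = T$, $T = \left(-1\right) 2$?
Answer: $-528$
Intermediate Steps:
$T = -2$
$G{\left(o \right)} = -2$
$a{\left(L \right)} = -2 - 2 L$ ($a{\left(L \right)} = -2 + L \left(-2\right) = -2 - 2 L$)
$f = -8$ ($f = \left(-2\right) 4 = -8$)
$f a{\left(-34 \right)} = - 8 \left(-2 - -68\right) = - 8 \left(-2 + 68\right) = \left(-8\right) 66 = -528$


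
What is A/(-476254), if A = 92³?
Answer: -389344/238127 ≈ -1.6350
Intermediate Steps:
A = 778688
A/(-476254) = 778688/(-476254) = 778688*(-1/476254) = -389344/238127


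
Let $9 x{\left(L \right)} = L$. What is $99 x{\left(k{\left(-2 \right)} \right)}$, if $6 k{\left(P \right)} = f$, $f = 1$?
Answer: $\frac{11}{6} \approx 1.8333$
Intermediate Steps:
$k{\left(P \right)} = \frac{1}{6}$ ($k{\left(P \right)} = \frac{1}{6} \cdot 1 = \frac{1}{6}$)
$x{\left(L \right)} = \frac{L}{9}$
$99 x{\left(k{\left(-2 \right)} \right)} = 99 \cdot \frac{1}{9} \cdot \frac{1}{6} = 99 \cdot \frac{1}{54} = \frac{11}{6}$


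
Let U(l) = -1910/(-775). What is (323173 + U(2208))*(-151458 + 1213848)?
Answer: 10643489834166/31 ≈ 3.4334e+11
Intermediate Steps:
U(l) = 382/155 (U(l) = -1910*(-1/775) = 382/155)
(323173 + U(2208))*(-151458 + 1213848) = (323173 + 382/155)*(-151458 + 1213848) = (50092197/155)*1062390 = 10643489834166/31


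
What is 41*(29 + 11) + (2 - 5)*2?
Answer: 1634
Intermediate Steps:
41*(29 + 11) + (2 - 5)*2 = 41*40 - 3*2 = 1640 - 6 = 1634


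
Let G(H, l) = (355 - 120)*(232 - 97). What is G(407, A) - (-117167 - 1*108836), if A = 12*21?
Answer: 257728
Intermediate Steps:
A = 252
G(H, l) = 31725 (G(H, l) = 235*135 = 31725)
G(407, A) - (-117167 - 1*108836) = 31725 - (-117167 - 1*108836) = 31725 - (-117167 - 108836) = 31725 - 1*(-226003) = 31725 + 226003 = 257728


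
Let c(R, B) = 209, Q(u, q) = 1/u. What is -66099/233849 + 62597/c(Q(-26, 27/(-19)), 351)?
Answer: 1329493742/4443131 ≈ 299.22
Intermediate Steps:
-66099/233849 + 62597/c(Q(-26, 27/(-19)), 351) = -66099/233849 + 62597/209 = -66099*1/233849 + 62597*(1/209) = -6009/21259 + 62597/209 = 1329493742/4443131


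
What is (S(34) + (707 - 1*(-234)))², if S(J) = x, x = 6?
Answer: 896809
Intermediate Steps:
S(J) = 6
(S(34) + (707 - 1*(-234)))² = (6 + (707 - 1*(-234)))² = (6 + (707 + 234))² = (6 + 941)² = 947² = 896809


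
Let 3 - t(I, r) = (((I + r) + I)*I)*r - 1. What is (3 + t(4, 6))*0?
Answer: 0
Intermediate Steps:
t(I, r) = 4 - I*r*(r + 2*I) (t(I, r) = 3 - ((((I + r) + I)*I)*r - 1) = 3 - (((r + 2*I)*I)*r - 1) = 3 - ((I*(r + 2*I))*r - 1) = 3 - (I*r*(r + 2*I) - 1) = 3 - (-1 + I*r*(r + 2*I)) = 3 + (1 - I*r*(r + 2*I)) = 4 - I*r*(r + 2*I))
(3 + t(4, 6))*0 = (3 + (4 - 1*4*6² - 2*6*4²))*0 = (3 + (4 - 1*4*36 - 2*6*16))*0 = (3 + (4 - 144 - 192))*0 = (3 - 332)*0 = -329*0 = 0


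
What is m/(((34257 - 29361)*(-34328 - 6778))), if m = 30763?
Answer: -30763/201254976 ≈ -0.00015286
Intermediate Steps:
m/(((34257 - 29361)*(-34328 - 6778))) = 30763/(((34257 - 29361)*(-34328 - 6778))) = 30763/((4896*(-41106))) = 30763/(-201254976) = 30763*(-1/201254976) = -30763/201254976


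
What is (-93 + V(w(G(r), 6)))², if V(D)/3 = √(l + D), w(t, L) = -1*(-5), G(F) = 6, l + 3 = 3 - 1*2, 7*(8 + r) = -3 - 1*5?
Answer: 8676 - 558*√3 ≈ 7709.5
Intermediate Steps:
r = -64/7 (r = -8 + (-3 - 1*5)/7 = -8 + (-3 - 5)/7 = -8 + (⅐)*(-8) = -8 - 8/7 = -64/7 ≈ -9.1429)
l = -2 (l = -3 + (3 - 1*2) = -3 + (3 - 2) = -3 + 1 = -2)
w(t, L) = 5
V(D) = 3*√(-2 + D)
(-93 + V(w(G(r), 6)))² = (-93 + 3*√(-2 + 5))² = (-93 + 3*√3)²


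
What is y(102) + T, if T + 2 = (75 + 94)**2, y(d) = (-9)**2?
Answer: 28640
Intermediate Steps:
y(d) = 81
T = 28559 (T = -2 + (75 + 94)**2 = -2 + 169**2 = -2 + 28561 = 28559)
y(102) + T = 81 + 28559 = 28640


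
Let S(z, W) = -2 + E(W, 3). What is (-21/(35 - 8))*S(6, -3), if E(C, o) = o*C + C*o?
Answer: 140/9 ≈ 15.556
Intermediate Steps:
E(C, o) = 2*C*o (E(C, o) = C*o + C*o = 2*C*o)
S(z, W) = -2 + 6*W (S(z, W) = -2 + 2*W*3 = -2 + 6*W)
(-21/(35 - 8))*S(6, -3) = (-21/(35 - 8))*(-2 + 6*(-3)) = (-21/27)*(-2 - 18) = -21*1/27*(-20) = -7/9*(-20) = 140/9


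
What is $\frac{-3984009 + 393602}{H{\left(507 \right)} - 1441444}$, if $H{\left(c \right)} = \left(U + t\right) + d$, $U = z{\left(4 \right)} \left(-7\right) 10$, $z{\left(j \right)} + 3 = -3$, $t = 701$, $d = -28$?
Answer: $\frac{3590407}{1440351} \approx 2.4927$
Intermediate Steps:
$z{\left(j \right)} = -6$ ($z{\left(j \right)} = -3 - 3 = -6$)
$U = 420$ ($U = \left(-6\right) \left(-7\right) 10 = 42 \cdot 10 = 420$)
$H{\left(c \right)} = 1093$ ($H{\left(c \right)} = \left(420 + 701\right) - 28 = 1121 - 28 = 1093$)
$\frac{-3984009 + 393602}{H{\left(507 \right)} - 1441444} = \frac{-3984009 + 393602}{1093 - 1441444} = - \frac{3590407}{-1440351} = \left(-3590407\right) \left(- \frac{1}{1440351}\right) = \frac{3590407}{1440351}$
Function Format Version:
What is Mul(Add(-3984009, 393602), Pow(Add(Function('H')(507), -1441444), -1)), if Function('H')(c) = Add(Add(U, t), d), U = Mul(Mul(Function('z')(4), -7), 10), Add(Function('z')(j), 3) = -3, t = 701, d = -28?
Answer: Rational(3590407, 1440351) ≈ 2.4927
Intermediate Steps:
Function('z')(j) = -6 (Function('z')(j) = Add(-3, -3) = -6)
U = 420 (U = Mul(Mul(-6, -7), 10) = Mul(42, 10) = 420)
Function('H')(c) = 1093 (Function('H')(c) = Add(Add(420, 701), -28) = Add(1121, -28) = 1093)
Mul(Add(-3984009, 393602), Pow(Add(Function('H')(507), -1441444), -1)) = Mul(Add(-3984009, 393602), Pow(Add(1093, -1441444), -1)) = Mul(-3590407, Pow(-1440351, -1)) = Mul(-3590407, Rational(-1, 1440351)) = Rational(3590407, 1440351)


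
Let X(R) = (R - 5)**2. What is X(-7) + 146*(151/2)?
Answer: 11167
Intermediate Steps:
X(R) = (-5 + R)**2
X(-7) + 146*(151/2) = (-5 - 7)**2 + 146*(151/2) = (-12)**2 + 146*(151*(1/2)) = 144 + 146*(151/2) = 144 + 11023 = 11167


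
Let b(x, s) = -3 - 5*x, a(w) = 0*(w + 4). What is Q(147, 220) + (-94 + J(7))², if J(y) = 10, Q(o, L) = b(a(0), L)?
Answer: 7053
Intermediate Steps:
a(w) = 0 (a(w) = 0*(4 + w) = 0)
Q(o, L) = -3 (Q(o, L) = -3 - 5*0 = -3 + 0 = -3)
Q(147, 220) + (-94 + J(7))² = -3 + (-94 + 10)² = -3 + (-84)² = -3 + 7056 = 7053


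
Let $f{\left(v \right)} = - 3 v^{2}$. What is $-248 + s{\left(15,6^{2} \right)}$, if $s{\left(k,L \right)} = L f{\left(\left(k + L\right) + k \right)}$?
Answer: $-470696$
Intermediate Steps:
$s{\left(k,L \right)} = - 3 L \left(L + 2 k\right)^{2}$ ($s{\left(k,L \right)} = L \left(- 3 \left(\left(k + L\right) + k\right)^{2}\right) = L \left(- 3 \left(\left(L + k\right) + k\right)^{2}\right) = L \left(- 3 \left(L + 2 k\right)^{2}\right) = - 3 L \left(L + 2 k\right)^{2}$)
$-248 + s{\left(15,6^{2} \right)} = -248 - 3 \cdot 6^{2} \left(6^{2} + 2 \cdot 15\right)^{2} = -248 - 108 \left(36 + 30\right)^{2} = -248 - 108 \cdot 66^{2} = -248 - 108 \cdot 4356 = -248 - 470448 = -470696$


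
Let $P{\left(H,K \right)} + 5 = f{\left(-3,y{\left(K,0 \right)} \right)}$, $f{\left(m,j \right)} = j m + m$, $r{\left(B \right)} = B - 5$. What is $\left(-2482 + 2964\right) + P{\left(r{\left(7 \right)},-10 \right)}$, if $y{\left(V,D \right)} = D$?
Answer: $474$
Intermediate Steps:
$r{\left(B \right)} = -5 + B$
$f{\left(m,j \right)} = m + j m$
$P{\left(H,K \right)} = -8$ ($P{\left(H,K \right)} = -5 - 3 \left(1 + 0\right) = -5 - 3 = -8$)
$\left(-2482 + 2964\right) + P{\left(r{\left(7 \right)},-10 \right)} = \left(-2482 + 2964\right) - 8 = 482 - 8 = 474$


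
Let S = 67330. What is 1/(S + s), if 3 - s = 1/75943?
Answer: 75943/5113470018 ≈ 1.4852e-5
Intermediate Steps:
s = 227828/75943 (s = 3 - 1/75943 = 227828/75943 ≈ 3.0000)
1/(S + s) = 1/(67330 + 227828/75943) = 1/(5113470018/75943) = 75943/5113470018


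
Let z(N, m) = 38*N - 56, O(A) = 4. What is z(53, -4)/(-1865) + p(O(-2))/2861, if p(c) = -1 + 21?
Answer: -5564538/5335765 ≈ -1.0429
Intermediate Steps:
p(c) = 20
z(N, m) = -56 + 38*N
z(53, -4)/(-1865) + p(O(-2))/2861 = (-56 + 38*53)/(-1865) + 20/2861 = (-56 + 2014)*(-1/1865) + 20*(1/2861) = 1958*(-1/1865) + 20/2861 = -1958/1865 + 20/2861 = -5564538/5335765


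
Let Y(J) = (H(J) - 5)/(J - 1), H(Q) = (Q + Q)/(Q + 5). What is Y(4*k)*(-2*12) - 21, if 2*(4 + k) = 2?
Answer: -2175/91 ≈ -23.901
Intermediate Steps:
k = -3 (k = -4 + (½)*2 = -4 + 1 = -3)
H(Q) = 2*Q/(5 + Q) (H(Q) = (2*Q)/(5 + Q) = 2*Q/(5 + Q))
Y(J) = (-5 + 2*J/(5 + J))/(-1 + J) (Y(J) = (2*J/(5 + J) - 5)/(J - 1) = (-5 + 2*J/(5 + J))/(-1 + J))
Y(4*k)*(-2*12) - 21 = ((-25 - 12*(-3))/((-1 + 4*(-3))*(5 + 4*(-3))))*(-2*12) - 21 = ((-25 - 3*(-12))/((-1 - 12)*(5 - 12)))*(-24) - 21 = ((-25 + 36)/(-13*(-7)))*(-24) - 21 = -1/13*(-⅐)*11*(-24) - 21 = (11/91)*(-24) - 21 = -264/91 - 21 = -2175/91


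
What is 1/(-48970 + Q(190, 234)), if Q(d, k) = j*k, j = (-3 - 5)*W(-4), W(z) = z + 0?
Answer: -1/41482 ≈ -2.4107e-5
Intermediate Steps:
W(z) = z
j = 32 (j = (-3 - 5)*(-4) = -8*(-4) = 32)
Q(d, k) = 32*k
1/(-48970 + Q(190, 234)) = 1/(-48970 + 32*234) = 1/(-48970 + 7488) = 1/(-41482) = -1/41482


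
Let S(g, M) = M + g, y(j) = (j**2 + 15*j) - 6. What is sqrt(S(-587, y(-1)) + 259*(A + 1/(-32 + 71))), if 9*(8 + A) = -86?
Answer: 2*I*sqrt(1957241)/39 ≈ 71.744*I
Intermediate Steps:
A = -158/9 (A = -8 + (1/9)*(-86) = -8 - 86/9 = -158/9 ≈ -17.556)
y(j) = -6 + j**2 + 15*j
sqrt(S(-587, y(-1)) + 259*(A + 1/(-32 + 71))) = sqrt(((-6 + (-1)**2 + 15*(-1)) - 587) + 259*(-158/9 + 1/(-32 + 71))) = sqrt(((-6 + 1 - 15) - 587) + 259*(-158/9 + 1/39)) = sqrt((-20 - 587) + 259*(-158/9 + 1/39)) = sqrt(-607 + 259*(-2051/117)) = sqrt(-607 - 531209/117) = sqrt(-602228/117) = 2*I*sqrt(1957241)/39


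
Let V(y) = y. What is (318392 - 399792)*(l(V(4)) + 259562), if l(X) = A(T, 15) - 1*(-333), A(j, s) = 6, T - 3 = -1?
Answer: -21155941400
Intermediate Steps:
T = 2 (T = 3 - 1 = 2)
l(X) = 339 (l(X) = 6 - 1*(-333) = 6 + 333 = 339)
(318392 - 399792)*(l(V(4)) + 259562) = (318392 - 399792)*(339 + 259562) = -81400*259901 = -21155941400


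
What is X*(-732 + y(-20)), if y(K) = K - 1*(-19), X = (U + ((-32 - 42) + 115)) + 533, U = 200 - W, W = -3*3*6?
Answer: -606924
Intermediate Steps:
W = -54 (W = -9*6 = -54)
U = 254 (U = 200 - 1*(-54) = 200 + 54 = 254)
X = 828 (X = (254 + ((-32 - 42) + 115)) + 533 = (254 + (-74 + 115)) + 533 = (254 + 41) + 533 = 295 + 533 = 828)
y(K) = 19 + K (y(K) = K + 19 = 19 + K)
X*(-732 + y(-20)) = 828*(-732 + (19 - 20)) = 828*(-732 - 1) = 828*(-733) = -606924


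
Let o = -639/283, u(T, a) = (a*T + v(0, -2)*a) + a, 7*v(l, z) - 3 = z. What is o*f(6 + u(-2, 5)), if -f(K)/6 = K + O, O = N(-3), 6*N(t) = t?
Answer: 32589/1981 ≈ 16.451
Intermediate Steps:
N(t) = t/6
v(l, z) = 3/7 + z/7
u(T, a) = 8*a/7 + T*a (u(T, a) = (a*T + (3/7 + (⅐)*(-2))*a) + a = (T*a + (3/7 - 2/7)*a) + a = (T*a + a/7) + a = (a/7 + T*a) + a = 8*a/7 + T*a)
O = -½ (O = (⅙)*(-3) = -½ ≈ -0.50000)
f(K) = 3 - 6*K (f(K) = -6*(K - ½) = -6*(-½ + K) = 3 - 6*K)
o = -639/283 (o = -639*1/283 = -639/283 ≈ -2.2579)
o*f(6 + u(-2, 5)) = -639*(3 - 6*(6 + (⅐)*5*(8 + 7*(-2))))/283 = -639*(3 - 6*(6 + (⅐)*5*(8 - 14)))/283 = -639*(3 - 6*(6 + (⅐)*5*(-6)))/283 = -639*(3 - 6*(6 - 30/7))/283 = -639*(3 - 6*12/7)/283 = -639*(3 - 72/7)/283 = -639/283*(-51/7) = 32589/1981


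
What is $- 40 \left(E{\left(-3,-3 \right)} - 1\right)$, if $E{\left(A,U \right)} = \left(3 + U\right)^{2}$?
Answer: $40$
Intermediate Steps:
$- 40 \left(E{\left(-3,-3 \right)} - 1\right) = - 40 \left(\left(3 - 3\right)^{2} - 1\right) = - 40 \left(0^{2} - 1\right) = - 40 \left(0 - 1\right) = \left(-40\right) \left(-1\right) = 40$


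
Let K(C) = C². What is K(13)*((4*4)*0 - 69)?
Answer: -11661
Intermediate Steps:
K(13)*((4*4)*0 - 69) = 13²*((4*4)*0 - 69) = 169*(16*0 - 69) = 169*(0 - 69) = 169*(-69) = -11661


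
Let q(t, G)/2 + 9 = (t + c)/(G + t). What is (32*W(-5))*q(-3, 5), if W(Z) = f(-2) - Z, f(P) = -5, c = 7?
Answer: 0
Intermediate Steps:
q(t, G) = -18 + 2*(7 + t)/(G + t) (q(t, G) = -18 + 2*((t + 7)/(G + t)) = -18 + 2*((7 + t)/(G + t)) = -18 + 2*(7 + t)/(G + t))
W(Z) = -5 - Z
(32*W(-5))*q(-3, 5) = (32*(-5 - 1*(-5)))*(2*(7 - 9*5 - 8*(-3))/(5 - 3)) = (32*(-5 + 5))*(2*(7 - 45 + 24)/2) = (32*0)*(2*(½)*(-14)) = 0*(-14) = 0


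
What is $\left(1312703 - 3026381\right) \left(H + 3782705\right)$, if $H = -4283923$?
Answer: $858926259804$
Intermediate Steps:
$\left(1312703 - 3026381\right) \left(H + 3782705\right) = \left(1312703 - 3026381\right) \left(-4283923 + 3782705\right) = \left(-1713678\right) \left(-501218\right) = 858926259804$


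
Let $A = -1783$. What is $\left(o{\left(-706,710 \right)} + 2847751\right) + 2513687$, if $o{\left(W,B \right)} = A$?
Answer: $5359655$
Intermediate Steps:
$o{\left(W,B \right)} = -1783$
$\left(o{\left(-706,710 \right)} + 2847751\right) + 2513687 = \left(-1783 + 2847751\right) + 2513687 = 2845968 + 2513687 = 5359655$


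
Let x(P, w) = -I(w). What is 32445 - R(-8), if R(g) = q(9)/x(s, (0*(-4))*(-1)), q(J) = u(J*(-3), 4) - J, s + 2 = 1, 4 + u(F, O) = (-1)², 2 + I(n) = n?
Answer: 32451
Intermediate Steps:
I(n) = -2 + n
u(F, O) = -3 (u(F, O) = -4 + (-1)² = -4 + 1 = -3)
s = -1 (s = -2 + 1 = -1)
x(P, w) = 2 - w (x(P, w) = -(-2 + w) = 2 - w)
q(J) = -3 - J
R(g) = -6 (R(g) = (-3 - 1*9)/(2 - 0*(-4)*(-1)) = (-3 - 9)/(2 - 0*(-1)) = -12/(2 - 1*0) = -12/(2 + 0) = -12/2 = -12*½ = -6)
32445 - R(-8) = 32445 - 1*(-6) = 32445 + 6 = 32451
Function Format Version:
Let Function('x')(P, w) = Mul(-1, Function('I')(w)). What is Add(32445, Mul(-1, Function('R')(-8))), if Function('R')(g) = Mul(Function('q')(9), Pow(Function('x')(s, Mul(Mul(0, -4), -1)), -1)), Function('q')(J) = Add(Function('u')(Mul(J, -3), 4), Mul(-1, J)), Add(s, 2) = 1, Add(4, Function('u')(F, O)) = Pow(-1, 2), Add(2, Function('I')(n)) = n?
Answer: 32451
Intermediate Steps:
Function('I')(n) = Add(-2, n)
Function('u')(F, O) = -3 (Function('u')(F, O) = Add(-4, Pow(-1, 2)) = Add(-4, 1) = -3)
s = -1 (s = Add(-2, 1) = -1)
Function('x')(P, w) = Add(2, Mul(-1, w)) (Function('x')(P, w) = Mul(-1, Add(-2, w)) = Add(2, Mul(-1, w)))
Function('q')(J) = Add(-3, Mul(-1, J))
Function('R')(g) = -6 (Function('R')(g) = Mul(Add(-3, Mul(-1, 9)), Pow(Add(2, Mul(-1, Mul(Mul(0, -4), -1))), -1)) = Mul(Add(-3, -9), Pow(Add(2, Mul(-1, Mul(0, -1))), -1)) = Mul(-12, Pow(Add(2, Mul(-1, 0)), -1)) = Mul(-12, Pow(Add(2, 0), -1)) = Mul(-12, Pow(2, -1)) = Mul(-12, Rational(1, 2)) = -6)
Add(32445, Mul(-1, Function('R')(-8))) = Add(32445, Mul(-1, -6)) = Add(32445, 6) = 32451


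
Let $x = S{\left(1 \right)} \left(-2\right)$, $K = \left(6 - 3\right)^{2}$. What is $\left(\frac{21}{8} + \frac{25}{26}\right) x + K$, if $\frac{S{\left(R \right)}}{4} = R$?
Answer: $- \frac{256}{13} \approx -19.692$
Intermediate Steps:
$S{\left(R \right)} = 4 R$
$K = 9$ ($K = 3^{2} = 9$)
$x = -8$ ($x = 4 \cdot 1 \left(-2\right) = 4 \left(-2\right) = -8$)
$\left(\frac{21}{8} + \frac{25}{26}\right) x + K = \left(\frac{21}{8} + \frac{25}{26}\right) \left(-8\right) + 9 = \frac{373}{104} \left(-8\right) + 9 = - \frac{373}{13} + 9 = - \frac{256}{13}$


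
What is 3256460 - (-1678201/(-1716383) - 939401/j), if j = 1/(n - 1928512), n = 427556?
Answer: -2420093698086287369/1716383 ≈ -1.4100e+12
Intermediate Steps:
j = -1/1500956 (j = 1/(427556 - 1928512) = 1/(-1500956) = -1/1500956 ≈ -6.6624e-7)
3256460 - (-1678201/(-1716383) - 939401/j) = 3256460 - (-1678201/(-1716383) - 939401/(-1/1500956)) = 3256460 - (-1678201*(-1/1716383) - 939401*(-1500956)) = 3256460 - (1678201/1716383 + 1409999567356) = 3256460 - 1*2420099287418871549/1716383 = 3256460 - 2420099287418871549/1716383 = -2420093698086287369/1716383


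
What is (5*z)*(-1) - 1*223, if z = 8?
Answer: -263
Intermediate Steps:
(5*z)*(-1) - 1*223 = (5*8)*(-1) - 1*223 = 40*(-1) - 223 = -40 - 223 = -263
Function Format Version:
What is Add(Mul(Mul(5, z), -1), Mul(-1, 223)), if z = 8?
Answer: -263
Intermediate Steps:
Add(Mul(Mul(5, z), -1), Mul(-1, 223)) = Add(Mul(Mul(5, 8), -1), Mul(-1, 223)) = Add(Mul(40, -1), -223) = Add(-40, -223) = -263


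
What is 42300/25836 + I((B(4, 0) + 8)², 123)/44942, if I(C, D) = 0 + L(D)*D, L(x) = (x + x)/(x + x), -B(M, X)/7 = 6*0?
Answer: 158685369/96760126 ≈ 1.6400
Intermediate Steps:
B(M, X) = 0 (B(M, X) = -42*0 = -7*0 = 0)
L(x) = 1 (L(x) = (2*x)/((2*x)) = (2*x)*(1/(2*x)) = 1)
I(C, D) = D (I(C, D) = 0 + 1*D = 0 + D = D)
42300/25836 + I((B(4, 0) + 8)², 123)/44942 = 42300/25836 + 123/44942 = 42300*(1/25836) + 123*(1/44942) = 3525/2153 + 123/44942 = 158685369/96760126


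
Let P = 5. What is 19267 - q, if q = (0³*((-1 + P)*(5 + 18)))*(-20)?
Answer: 19267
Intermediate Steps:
q = 0 (q = (0³*((-1 + 5)*(5 + 18)))*(-20) = (0*(4*23))*(-20) = (0*92)*(-20) = 0*(-20) = 0)
19267 - q = 19267 - 1*0 = 19267 + 0 = 19267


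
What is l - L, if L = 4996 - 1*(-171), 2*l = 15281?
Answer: 4947/2 ≈ 2473.5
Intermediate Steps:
l = 15281/2 (l = (½)*15281 = 15281/2 ≈ 7640.5)
L = 5167 (L = 4996 + 171 = 5167)
l - L = 15281/2 - 1*5167 = 15281/2 - 5167 = 4947/2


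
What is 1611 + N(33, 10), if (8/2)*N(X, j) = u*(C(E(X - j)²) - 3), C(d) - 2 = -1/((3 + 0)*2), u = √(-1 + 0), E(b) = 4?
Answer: 1611 - 7*I/24 ≈ 1611.0 - 0.29167*I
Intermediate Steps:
u = I (u = √(-1) = I ≈ 1.0*I)
C(d) = 11/6 (C(d) = 2 - 1/((3 + 0)*2) = 2 - 1/(3*2) = 2 - 1/6 = 2 - 1*⅙ = 2 - ⅙ = 11/6)
N(X, j) = -7*I/24 (N(X, j) = (I*(11/6 - 3))/4 = (I*(-7/6))/4 = (-7*I/6)/4 = -7*I/24)
1611 + N(33, 10) = 1611 - 7*I/24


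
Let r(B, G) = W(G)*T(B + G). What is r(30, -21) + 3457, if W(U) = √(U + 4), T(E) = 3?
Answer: 3457 + 3*I*√17 ≈ 3457.0 + 12.369*I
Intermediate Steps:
W(U) = √(4 + U)
r(B, G) = 3*√(4 + G) (r(B, G) = √(4 + G)*3 = 3*√(4 + G))
r(30, -21) + 3457 = 3*√(4 - 21) + 3457 = 3*√(-17) + 3457 = 3*(I*√17) + 3457 = 3*I*√17 + 3457 = 3457 + 3*I*√17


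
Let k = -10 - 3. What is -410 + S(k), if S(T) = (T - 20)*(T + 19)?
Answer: -608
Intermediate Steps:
k = -13
S(T) = (-20 + T)*(19 + T)
-410 + S(k) = -410 + (-380 + (-13)² - 1*(-13)) = -410 + (-380 + 169 + 13) = -410 - 198 = -608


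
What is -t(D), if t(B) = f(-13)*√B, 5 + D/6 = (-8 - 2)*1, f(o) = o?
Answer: 39*I*√10 ≈ 123.33*I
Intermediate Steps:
D = -90 (D = -30 + 6*((-8 - 2)*1) = -30 + 6*(-10*1) = -30 + 6*(-10) = -30 - 60 = -90)
t(B) = -13*√B
-t(D) = -(-13)*√(-90) = -(-13)*3*I*√10 = -(-39)*I*√10 = 39*I*√10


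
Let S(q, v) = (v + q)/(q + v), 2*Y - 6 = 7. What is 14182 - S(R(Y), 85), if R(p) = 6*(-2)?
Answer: 14181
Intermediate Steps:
Y = 13/2 (Y = 3 + (½)*7 = 3 + 7/2 = 13/2 ≈ 6.5000)
R(p) = -12
S(q, v) = 1 (S(q, v) = (q + v)/(q + v) = 1)
14182 - S(R(Y), 85) = 14182 - 1*1 = 14182 - 1 = 14181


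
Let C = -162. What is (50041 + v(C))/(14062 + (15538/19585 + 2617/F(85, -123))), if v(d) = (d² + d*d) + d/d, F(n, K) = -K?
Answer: 246990156150/33927890329 ≈ 7.2799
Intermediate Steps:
v(d) = 1 + 2*d² (v(d) = (d² + d²) + 1 = 2*d² + 1 = 1 + 2*d²)
(50041 + v(C))/(14062 + (15538/19585 + 2617/F(85, -123))) = (50041 + (1 + 2*(-162)²))/(14062 + (15538/19585 + 2617/((-1*(-123))))) = (50041 + (1 + 2*26244))/(14062 + (15538*(1/19585) + 2617/123)) = (50041 + (1 + 52488))/(14062 + (15538/19585 + 2617*(1/123))) = (50041 + 52489)/(14062 + (15538/19585 + 2617/123)) = 102530/(14062 + 53165119/2408955) = 102530/(33927890329/2408955) = 102530*(2408955/33927890329) = 246990156150/33927890329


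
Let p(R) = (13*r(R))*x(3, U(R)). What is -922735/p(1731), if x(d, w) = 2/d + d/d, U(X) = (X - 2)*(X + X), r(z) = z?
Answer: -184547/7501 ≈ -24.603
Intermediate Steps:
U(X) = 2*X*(-2 + X) (U(X) = (-2 + X)*(2*X) = 2*X*(-2 + X))
x(d, w) = 1 + 2/d (x(d, w) = 2/d + 1 = 1 + 2/d)
p(R) = 65*R/3 (p(R) = (13*R)*((2 + 3)/3) = (13*R)*((⅓)*5) = (13*R)*(5/3) = 65*R/3)
-922735/p(1731) = -922735/((65/3)*1731) = -922735/37505 = -922735*1/37505 = -184547/7501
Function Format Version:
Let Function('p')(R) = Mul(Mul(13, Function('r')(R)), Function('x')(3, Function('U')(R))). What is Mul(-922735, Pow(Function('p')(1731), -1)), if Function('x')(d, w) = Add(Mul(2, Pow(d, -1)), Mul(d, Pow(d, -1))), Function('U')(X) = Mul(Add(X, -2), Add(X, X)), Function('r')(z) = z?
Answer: Rational(-184547, 7501) ≈ -24.603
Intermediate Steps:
Function('U')(X) = Mul(2, X, Add(-2, X)) (Function('U')(X) = Mul(Add(-2, X), Mul(2, X)) = Mul(2, X, Add(-2, X)))
Function('x')(d, w) = Add(1, Mul(2, Pow(d, -1))) (Function('x')(d, w) = Add(Mul(2, Pow(d, -1)), 1) = Add(1, Mul(2, Pow(d, -1))))
Function('p')(R) = Mul(Rational(65, 3), R) (Function('p')(R) = Mul(Mul(13, R), Mul(Pow(3, -1), Add(2, 3))) = Mul(Mul(13, R), Mul(Rational(1, 3), 5)) = Mul(Mul(13, R), Rational(5, 3)) = Mul(Rational(65, 3), R))
Mul(-922735, Pow(Function('p')(1731), -1)) = Mul(-922735, Pow(Mul(Rational(65, 3), 1731), -1)) = Mul(-922735, Pow(37505, -1)) = Mul(-922735, Rational(1, 37505)) = Rational(-184547, 7501)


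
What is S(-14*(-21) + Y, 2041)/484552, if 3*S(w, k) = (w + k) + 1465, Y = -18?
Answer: 1891/726828 ≈ 0.0026017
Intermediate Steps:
S(w, k) = 1465/3 + k/3 + w/3 (S(w, k) = ((w + k) + 1465)/3 = ((k + w) + 1465)/3 = (1465 + k + w)/3 = 1465/3 + k/3 + w/3)
S(-14*(-21) + Y, 2041)/484552 = (1465/3 + (1/3)*2041 + (-14*(-21) - 18)/3)/484552 = (1465/3 + 2041/3 + (294 - 18)/3)*(1/484552) = (1465/3 + 2041/3 + (1/3)*276)*(1/484552) = (1465/3 + 2041/3 + 92)*(1/484552) = (3782/3)*(1/484552) = 1891/726828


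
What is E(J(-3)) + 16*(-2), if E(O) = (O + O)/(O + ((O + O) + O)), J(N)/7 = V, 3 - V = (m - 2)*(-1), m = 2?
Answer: -63/2 ≈ -31.500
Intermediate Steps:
V = 3 (V = 3 - (2 - 2)*(-1) = 3 - 0*(-1) = 3 - 1*0 = 3 + 0 = 3)
J(N) = 21 (J(N) = 7*3 = 21)
E(O) = ½ (E(O) = (2*O)/(O + (2*O + O)) = (2*O)/(O + 3*O) = (2*O)/((4*O)) = (2*O)*(1/(4*O)) = ½)
E(J(-3)) + 16*(-2) = ½ + 16*(-2) = ½ - 32 = -63/2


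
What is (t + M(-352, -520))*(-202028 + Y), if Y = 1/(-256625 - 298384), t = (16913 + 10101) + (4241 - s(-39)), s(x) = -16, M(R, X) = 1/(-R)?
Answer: -411409966114188143/65121056 ≈ -6.3176e+9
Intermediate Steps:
M(R, X) = -1/R
t = 31271 (t = (16913 + 10101) + (4241 - 1*(-16)) = 27014 + (4241 + 16) = 27014 + 4257 = 31271)
Y = -1/555009 (Y = 1/(-555009) = -1/555009 ≈ -1.8018e-6)
(t + M(-352, -520))*(-202028 + Y) = (31271 - 1/(-352))*(-202028 - 1/555009) = (31271 - 1*(-1/352))*(-112127358253/555009) = (31271 + 1/352)*(-112127358253/555009) = (11007393/352)*(-112127358253/555009) = -411409966114188143/65121056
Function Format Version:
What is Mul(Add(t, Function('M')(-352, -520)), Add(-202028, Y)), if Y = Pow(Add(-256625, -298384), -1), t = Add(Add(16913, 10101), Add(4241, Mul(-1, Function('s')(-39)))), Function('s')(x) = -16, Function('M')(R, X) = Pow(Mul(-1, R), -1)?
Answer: Rational(-411409966114188143, 65121056) ≈ -6.3176e+9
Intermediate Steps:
Function('M')(R, X) = Mul(-1, Pow(R, -1))
t = 31271 (t = Add(Add(16913, 10101), Add(4241, Mul(-1, -16))) = Add(27014, Add(4241, 16)) = Add(27014, 4257) = 31271)
Y = Rational(-1, 555009) (Y = Pow(-555009, -1) = Rational(-1, 555009) ≈ -1.8018e-6)
Mul(Add(t, Function('M')(-352, -520)), Add(-202028, Y)) = Mul(Add(31271, Mul(-1, Pow(-352, -1))), Add(-202028, Rational(-1, 555009))) = Mul(Add(31271, Mul(-1, Rational(-1, 352))), Rational(-112127358253, 555009)) = Mul(Add(31271, Rational(1, 352)), Rational(-112127358253, 555009)) = Mul(Rational(11007393, 352), Rational(-112127358253, 555009)) = Rational(-411409966114188143, 65121056)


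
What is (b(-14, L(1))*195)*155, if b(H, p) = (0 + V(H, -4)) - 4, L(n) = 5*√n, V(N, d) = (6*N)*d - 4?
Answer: 9913800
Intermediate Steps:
V(N, d) = -4 + 6*N*d (V(N, d) = 6*N*d - 4 = -4 + 6*N*d)
b(H, p) = -8 - 24*H (b(H, p) = (0 + (-4 + 6*H*(-4))) - 4 = (0 + (-4 - 24*H)) - 4 = (-4 - 24*H) - 4 = -8 - 24*H)
(b(-14, L(1))*195)*155 = ((-8 - 24*(-14))*195)*155 = ((-8 + 336)*195)*155 = (328*195)*155 = 63960*155 = 9913800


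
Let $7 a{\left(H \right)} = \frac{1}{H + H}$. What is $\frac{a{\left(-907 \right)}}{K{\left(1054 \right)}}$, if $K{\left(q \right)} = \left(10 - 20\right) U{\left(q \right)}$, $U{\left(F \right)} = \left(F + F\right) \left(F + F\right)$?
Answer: $\frac{1}{564256454720} \approx 1.7722 \cdot 10^{-12}$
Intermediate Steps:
$a{\left(H \right)} = \frac{1}{14 H}$ ($a{\left(H \right)} = \frac{1}{7 \left(H + H\right)} = \frac{1}{7 \cdot 2 H} = \frac{\frac{1}{2} \frac{1}{H}}{7} = \frac{1}{14 H}$)
$U{\left(F \right)} = 4 F^{2}$ ($U{\left(F \right)} = 2 F 2 F = 4 F^{2}$)
$K{\left(q \right)} = - 40 q^{2}$ ($K{\left(q \right)} = \left(10 - 20\right) 4 q^{2} = - 10 \cdot 4 q^{2} = - 40 q^{2}$)
$\frac{a{\left(-907 \right)}}{K{\left(1054 \right)}} = \frac{\frac{1}{14} \frac{1}{-907}}{\left(-40\right) 1054^{2}} = \frac{\frac{1}{14} \left(- \frac{1}{907}\right)}{\left(-40\right) 1110916} = - \frac{1}{12698 \left(-44436640\right)} = \left(- \frac{1}{12698}\right) \left(- \frac{1}{44436640}\right) = \frac{1}{564256454720}$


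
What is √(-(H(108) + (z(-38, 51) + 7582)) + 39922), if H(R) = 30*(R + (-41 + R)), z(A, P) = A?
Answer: 2*√6782 ≈ 164.71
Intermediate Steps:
H(R) = -1230 + 60*R (H(R) = 30*(-41 + 2*R) = -1230 + 60*R)
√(-(H(108) + (z(-38, 51) + 7582)) + 39922) = √(-((-1230 + 60*108) + (-38 + 7582)) + 39922) = √(-((-1230 + 6480) + 7544) + 39922) = √(-(5250 + 7544) + 39922) = √(-1*12794 + 39922) = √(-12794 + 39922) = √27128 = 2*√6782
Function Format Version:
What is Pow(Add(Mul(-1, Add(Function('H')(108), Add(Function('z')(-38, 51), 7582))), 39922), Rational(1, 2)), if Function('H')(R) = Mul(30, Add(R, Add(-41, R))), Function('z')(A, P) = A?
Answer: Mul(2, Pow(6782, Rational(1, 2))) ≈ 164.71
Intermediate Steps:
Function('H')(R) = Add(-1230, Mul(60, R)) (Function('H')(R) = Mul(30, Add(-41, Mul(2, R))) = Add(-1230, Mul(60, R)))
Pow(Add(Mul(-1, Add(Function('H')(108), Add(Function('z')(-38, 51), 7582))), 39922), Rational(1, 2)) = Pow(Add(Mul(-1, Add(Add(-1230, Mul(60, 108)), Add(-38, 7582))), 39922), Rational(1, 2)) = Pow(Add(Mul(-1, Add(Add(-1230, 6480), 7544)), 39922), Rational(1, 2)) = Pow(Add(Mul(-1, Add(5250, 7544)), 39922), Rational(1, 2)) = Pow(Add(Mul(-1, 12794), 39922), Rational(1, 2)) = Pow(Add(-12794, 39922), Rational(1, 2)) = Pow(27128, Rational(1, 2)) = Mul(2, Pow(6782, Rational(1, 2)))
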